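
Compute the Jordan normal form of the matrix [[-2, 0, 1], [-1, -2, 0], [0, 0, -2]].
J = [[-2, 1, 0], [0, -2, 1], [0, 0, -2]]

The characteristic polynomial is det(xI - A) = (x + 2)^3, so the eigenvalues are -2 (algebraic multiplicity 3).

For λ = -2: rank(A + 2I) = 2, rank((A + 2I)^2) = 1, rank((A + 2I)^3) = 0. The eigenspace has dimension 3 - 2 = 1, so there is 1 Jordan block; the rank sequence gives block sizes [3].

Assembling the blocks gives the Jordan form J above.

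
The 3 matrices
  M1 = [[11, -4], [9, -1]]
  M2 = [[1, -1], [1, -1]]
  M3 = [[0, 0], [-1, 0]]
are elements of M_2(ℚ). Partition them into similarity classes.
Characteristic polynomials: χ_{M1} = (x - 5)^2, χ_{M2} = x^2, χ_{M3} = x^2.

{M1}: invariant factors (x - 5)^2.

{M2, M3}: invariant factors x^2.

Matrices are similar if and only if their invariant-factor lists agree; the partition into similarity classes is {M1}, {M2, M3}.

2 classes: {M1}, {M2, M3}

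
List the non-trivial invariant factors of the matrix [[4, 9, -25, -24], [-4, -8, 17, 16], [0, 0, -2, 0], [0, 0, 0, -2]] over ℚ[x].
x + 2, (x + 2)^3

The Jordan structure of A has elementary divisors (x + 2)^3, (x + 2). Arranging the block sizes at each eigenvalue in decreasing order and taking row products gives the invariant factors.

Invariant factors (smallest first, each dividing the next): x + 2, (x + 2)^3.

Check: the last factor (x + 2)^3 is the minimal polynomial, and the product (x + 2)^4 is the characteristic polynomial.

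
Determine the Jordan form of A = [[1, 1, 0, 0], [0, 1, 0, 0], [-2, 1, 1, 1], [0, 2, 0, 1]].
The characteristic polynomial is det(xI - A) = (x - 1)^4, so the eigenvalues are 1 (algebraic multiplicity 4).

For λ = 1: rank(A - I) = 2, rank((A - I)^2) = 0. The eigenspace has dimension 4 - 2 = 2, so there are 2 Jordan blocks; the rank sequence gives block sizes [2, 2].

Assembling the blocks gives the Jordan form J above.

J = [[1, 1, 0, 0], [0, 1, 0, 0], [0, 0, 1, 1], [0, 0, 0, 1]]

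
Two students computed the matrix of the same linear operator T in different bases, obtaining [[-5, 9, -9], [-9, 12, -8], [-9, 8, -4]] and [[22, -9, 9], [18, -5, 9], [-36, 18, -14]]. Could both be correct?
Both have characteristic polynomial (x - 4)^2(x + 5), but the minimal polynomial of A is (x - 4)^2(x + 5) while the minimal polynomial of B is (x - 4)(x + 5). The minimal polynomial is a similarity invariant, so A and B are not similar.

No.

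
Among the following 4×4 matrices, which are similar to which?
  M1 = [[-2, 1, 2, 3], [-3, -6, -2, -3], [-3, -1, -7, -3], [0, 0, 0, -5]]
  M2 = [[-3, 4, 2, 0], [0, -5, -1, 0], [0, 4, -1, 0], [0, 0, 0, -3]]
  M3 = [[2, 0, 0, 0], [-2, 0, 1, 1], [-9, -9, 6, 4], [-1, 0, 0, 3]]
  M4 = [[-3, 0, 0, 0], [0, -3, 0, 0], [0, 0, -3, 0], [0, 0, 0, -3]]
4 classes: {M1}, {M2}, {M3}, {M4}

Characteristic polynomials: χ_{M1} = (x + 5)^4, χ_{M2} = (x + 3)^4, χ_{M3} = (x - 3)^3(x - 2), χ_{M4} = (x + 3)^4.

{M1}: invariant factors x + 5, x + 5, (x + 5)^2.

{M2}: invariant factors x + 3, x + 3, (x + 3)^2.

{M3}: invariant factors (x - 3)^3(x - 2).

{M4}: invariant factors x + 3, x + 3, x + 3, x + 3.

Matrices are similar if and only if their invariant-factor lists agree; the partition into similarity classes is {M1}, {M2}, {M3}, {M4}.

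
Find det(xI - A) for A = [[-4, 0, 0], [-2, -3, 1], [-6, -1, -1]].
xI - A = [[x + 4, 0, 0], [2, x + 3, -1], [6, 1, x + 1]].

Expanding det(xI - A) along the first row:
det(xI - A) = + (x + 4)·det([[x + 3, -1], [1, x + 1]]) - (0)·det([[2, -1], [6, x + 1]]) + (0)·det([[2, x + 3], [6, 1]]).

Evaluating gives χ_A(x) = x^3 + 8x^2 + 20x + 16 = (x + 2)^2(x + 4).

χ_A(x) = (x + 2)^2(x + 4)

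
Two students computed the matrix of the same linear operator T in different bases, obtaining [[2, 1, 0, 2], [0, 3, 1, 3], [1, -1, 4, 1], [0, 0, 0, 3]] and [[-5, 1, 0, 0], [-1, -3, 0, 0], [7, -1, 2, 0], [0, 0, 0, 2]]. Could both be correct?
trace(A) = 12 but trace(B) = -4. The trace is a similarity invariant, so A and B are not similar.

No.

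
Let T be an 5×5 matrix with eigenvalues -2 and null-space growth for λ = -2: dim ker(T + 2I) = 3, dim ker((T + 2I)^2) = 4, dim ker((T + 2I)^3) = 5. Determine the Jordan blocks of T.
λ = -2: successive nullity increments [3, 1, 1] count blocks of size ≥ k; block sizes are [3, 1, 1].

Jordan blocks: (-2, 3), (-2, 1), (-2, 1)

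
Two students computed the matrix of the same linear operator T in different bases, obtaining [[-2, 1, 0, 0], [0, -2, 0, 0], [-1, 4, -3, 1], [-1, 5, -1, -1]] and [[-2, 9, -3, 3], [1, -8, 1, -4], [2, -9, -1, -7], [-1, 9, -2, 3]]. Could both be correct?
Yes.

Two matrices over a field are similar if and only if they have the same invariant factors.

Both A and B have characteristic polynomial (x + 2)^4 and minimal polynomial (x + 2)^2. Computing further, both have invariant factors (x + 2)^2, (x + 2)^2. Hence A and B are similar.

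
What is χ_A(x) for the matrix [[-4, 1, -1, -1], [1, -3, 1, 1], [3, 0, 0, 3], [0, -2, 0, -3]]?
xI - A = [[x + 4, -1, 1, 1], [-1, x + 3, -1, -1], [-3, 0, x, -3], [0, 2, 0, x + 3]].

Expanding det(xI - A) along the first row:
det(xI - A) = + (x + 4)·det([[x + 3, -1, -1], [0, x, -3], [2, 0, x + 3]]) - (-1)·det([[-1, -1, -1], [-3, x, -3], [0, 0, x + 3]]) + (1)·det([[-1, x + 3, -1], [-3, 0, -3], [0, 2, x + 3]]) - (1)·det([[-1, x + 3, -1], [-3, 0, x], [0, 2, 0]]).

Evaluating gives χ_A(x) = x^4 + 10x^3 + 37x^2 + 60x + 36 = (x + 2)^2(x + 3)^2.

χ_A(x) = (x + 2)^2(x + 3)^2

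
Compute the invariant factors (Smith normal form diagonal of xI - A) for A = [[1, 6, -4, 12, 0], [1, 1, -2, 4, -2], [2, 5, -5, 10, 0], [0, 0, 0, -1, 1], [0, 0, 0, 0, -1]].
(x + 1)^2, (x + 1)^3

The Jordan structure of A has elementary divisors (x + 1)^3, (x + 1)^2. Arranging the block sizes at each eigenvalue in decreasing order and taking row products gives the invariant factors.

Invariant factors (smallest first, each dividing the next): (x + 1)^2, (x + 1)^3.

Check: the last factor (x + 1)^3 is the minimal polynomial, and the product (x + 1)^5 is the characteristic polynomial.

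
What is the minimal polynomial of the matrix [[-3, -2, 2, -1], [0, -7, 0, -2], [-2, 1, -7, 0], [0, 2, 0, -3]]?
The characteristic polynomial factors as (x + 5)^4. The minimal polynomial is ∏(x - λ)^{k_λ} where k_λ is the size of the largest Jordan block at λ.

For λ = -5: rank(A + 5I) = 2, and the largest Jordan block has size 2 (the smallest k with rank((A + 5I)^k) = rank((A + 5I)^(k+1))).

So m_A(x) = (x + 5)^2.

m_A(x) = (x + 5)^2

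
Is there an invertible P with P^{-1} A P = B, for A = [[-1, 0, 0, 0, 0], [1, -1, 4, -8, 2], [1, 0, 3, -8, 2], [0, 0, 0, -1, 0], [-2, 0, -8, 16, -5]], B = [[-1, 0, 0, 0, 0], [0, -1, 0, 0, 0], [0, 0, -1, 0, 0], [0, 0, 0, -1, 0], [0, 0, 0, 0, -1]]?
Both have characteristic polynomial (x + 1)^5, but the minimal polynomial of A is (x + 1)^2 while the minimal polynomial of B is x + 1. The minimal polynomial is a similarity invariant, so A and B are not similar.

No.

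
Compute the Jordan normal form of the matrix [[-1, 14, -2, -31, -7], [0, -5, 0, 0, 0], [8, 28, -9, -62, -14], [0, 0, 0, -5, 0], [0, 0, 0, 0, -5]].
The characteristic polynomial is det(xI - A) = (x + 5)^5, so the eigenvalues are -5 (algebraic multiplicity 5).

For λ = -5: rank(A + 5I) = 1, rank((A + 5I)^2) = 0. The eigenspace has dimension 5 - 1 = 4, so there are 4 Jordan blocks; the rank sequence gives block sizes [2, 1, 1, 1].

Assembling the blocks gives the Jordan form J above.

J = [[-5, 1, 0, 0, 0], [0, -5, 0, 0, 0], [0, 0, -5, 0, 0], [0, 0, 0, -5, 0], [0, 0, 0, 0, -5]]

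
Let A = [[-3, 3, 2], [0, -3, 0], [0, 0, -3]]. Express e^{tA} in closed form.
A has Jordan form J = [[-3, 1, 0], [0, -3, 0], [0, 0, -3]] with A = PJP^{-1}, so e^{tA} = P e^{tJ} P^{-1}.

For a Jordan block J_k(λ), e^{tJ_k(λ)} = e^{λt} · (I + tN + t^2 N^2/2! + ... + t^{k-1} N^{k-1}/(k-1)!) where N is the nilpotent superdiagonal part.

Assembling the blocks and conjugating back gives the entries of e^{tA} as shown above.

e^{tA} = [[e^{-3*t}, 3*t*e^{-3*t}, 2*t*e^{-3*t}], [0, e^{-3*t}, 0], [0, 0, e^{-3*t}]]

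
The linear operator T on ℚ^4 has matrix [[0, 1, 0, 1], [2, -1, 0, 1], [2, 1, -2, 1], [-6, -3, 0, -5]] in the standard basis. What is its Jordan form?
The characteristic polynomial is det(xI - A) = (x + 2)^4, so the eigenvalues are -2 (algebraic multiplicity 4).

For λ = -2: rank(A + 2I) = 1, rank((A + 2I)^2) = 0. The eigenspace has dimension 4 - 1 = 3, so there are 3 Jordan blocks; the rank sequence gives block sizes [2, 1, 1].

Assembling the blocks gives the Jordan form J above.

J = [[-2, 1, 0, 0], [0, -2, 0, 0], [0, 0, -2, 0], [0, 0, 0, -2]]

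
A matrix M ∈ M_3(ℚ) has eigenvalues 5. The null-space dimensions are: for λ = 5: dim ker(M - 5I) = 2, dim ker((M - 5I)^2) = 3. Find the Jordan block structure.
λ = 5: successive nullity increments [2, 1] count blocks of size ≥ k; block sizes are [2, 1].

Jordan blocks: (5, 2), (5, 1)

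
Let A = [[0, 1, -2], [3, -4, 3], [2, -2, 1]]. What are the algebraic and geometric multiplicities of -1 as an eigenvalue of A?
The characteristic polynomial is (x + 1)^3, so the factor x + 1 appears with exponent 3: the algebraic multiplicity is 3.

rank(A + I) = 2, so the eigenspace has dimension 3 - 2 = 1: the geometric multiplicity is 1.

Since 1 < 3, A is not diagonalizable.

algebraic multiplicity 3, geometric multiplicity 1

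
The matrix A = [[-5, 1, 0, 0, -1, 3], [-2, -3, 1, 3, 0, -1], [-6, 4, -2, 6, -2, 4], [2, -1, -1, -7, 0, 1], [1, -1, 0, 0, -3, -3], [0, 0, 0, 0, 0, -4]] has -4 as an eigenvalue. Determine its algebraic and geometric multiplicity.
The characteristic polynomial is (x + 4)^6, so the factor x + 4 appears with exponent 6: the algebraic multiplicity is 6.

rank(A + 4I) = 2, so the eigenspace has dimension 6 - 2 = 4: the geometric multiplicity is 4.

Since 4 < 6, A is not diagonalizable.

algebraic multiplicity 6, geometric multiplicity 4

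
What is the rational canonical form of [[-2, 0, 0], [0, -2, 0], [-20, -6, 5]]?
R = [[-2, 0, 0], [0, 0, 10], [0, 1, 3]]

The invariant factors of A (the non-unit diagonal entries of the Smith normal form of xI - A over ℚ[x]) are x + 2, (x - 5)(x + 2), each dividing the next. The characteristic polynomial is their product, (x - 5)(x + 2)^2.

The rational canonical form is the block-diagonal matrix of companion matrices C(f_i):
R = [[-2, 0, 0], [0, 0, 10], [0, 1, 3]].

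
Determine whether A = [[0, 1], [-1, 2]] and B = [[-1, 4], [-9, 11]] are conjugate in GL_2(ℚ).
trace(A) = 2 but trace(B) = 10. The trace is a similarity invariant, so A and B are not similar.

No.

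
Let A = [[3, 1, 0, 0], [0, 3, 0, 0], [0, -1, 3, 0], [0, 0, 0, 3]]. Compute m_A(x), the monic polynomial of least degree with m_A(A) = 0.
m_A(x) = (x - 3)^2

The characteristic polynomial factors as (x - 3)^4. The minimal polynomial is ∏(x - λ)^{k_λ} where k_λ is the size of the largest Jordan block at λ.

For λ = 3: rank(A - 3I) = 1, and the largest Jordan block has size 2 (the smallest k with rank((A - 3I)^k) = rank((A - 3I)^(k+1))).

So m_A(x) = (x - 3)^2.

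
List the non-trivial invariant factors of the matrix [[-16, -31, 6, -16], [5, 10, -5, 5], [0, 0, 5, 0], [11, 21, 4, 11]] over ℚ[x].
The Jordan structure of A has elementary divisors x^2, (x - 5), (x - 5). Arranging the block sizes at each eigenvalue in decreasing order and taking row products gives the invariant factors.

Invariant factors (smallest first, each dividing the next): x - 5, x^2(x - 5).

Check: the last factor x^2(x - 5) is the minimal polynomial, and the product x^2(x - 5)^2 is the characteristic polynomial.

x - 5, x^2(x - 5)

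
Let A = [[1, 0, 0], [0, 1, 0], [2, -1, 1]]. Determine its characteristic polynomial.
χ_A(x) = (x - 1)^3

xI - A = [[x - 1, 0, 0], [0, x - 1, 0], [-2, 1, x - 1]].

Expanding det(xI - A) along the first row:
det(xI - A) = + (x - 1)·det([[x - 1, 0], [1, x - 1]]) - (0)·det([[0, 0], [-2, x - 1]]) + (0)·det([[0, x - 1], [-2, 1]]).

Evaluating gives χ_A(x) = x^3 - 3x^2 + 3x - 1 = (x - 1)^3.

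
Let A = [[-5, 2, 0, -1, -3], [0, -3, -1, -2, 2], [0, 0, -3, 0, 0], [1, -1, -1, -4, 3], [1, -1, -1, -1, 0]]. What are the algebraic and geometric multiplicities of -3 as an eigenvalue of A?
algebraic multiplicity 5, geometric multiplicity 2

The characteristic polynomial is (x + 3)^5, so the factor x + 3 appears with exponent 5: the algebraic multiplicity is 5.

rank(A + 3I) = 3, so the eigenspace has dimension 5 - 3 = 2: the geometric multiplicity is 2.

Since 2 < 5, A is not diagonalizable.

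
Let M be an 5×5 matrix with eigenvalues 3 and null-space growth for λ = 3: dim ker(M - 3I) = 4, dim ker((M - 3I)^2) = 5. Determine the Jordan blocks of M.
Jordan blocks: (3, 2), (3, 1), (3, 1), (3, 1)

λ = 3: successive nullity increments [4, 1] count blocks of size ≥ k; block sizes are [2, 1, 1, 1].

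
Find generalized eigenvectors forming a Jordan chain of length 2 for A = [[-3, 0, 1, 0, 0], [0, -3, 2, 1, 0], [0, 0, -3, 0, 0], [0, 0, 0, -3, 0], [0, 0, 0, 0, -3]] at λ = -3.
v_1 = [[0, 1, 1, -2, 2]]^T, v_2 = [[1, 0, 0, 0, 0]]^T

We seek v_1 ∈ ker((A + 3I)^2) \ ker(A + 3I), then set v_{i+1} = (A + 3I) v_i.

One such chain is v_1 = [[0, 1, 1, -2, 2]]^T, v_2 = [[1, 0, 0, 0, 0]]^T. Check: (A + 3I) v_2 = [[0, 0, 0, 0, 0]]^T = 0.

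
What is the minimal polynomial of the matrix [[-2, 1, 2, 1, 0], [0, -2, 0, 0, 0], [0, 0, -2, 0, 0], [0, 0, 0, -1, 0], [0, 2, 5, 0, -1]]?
The characteristic polynomial factors as (x + 1)^2(x + 2)^3. The minimal polynomial is ∏(x - λ)^{k_λ} where k_λ is the size of the largest Jordan block at λ.

For λ = -2: rank(A + 2I) = 3, and the largest Jordan block has size 2 (the smallest k with rank((A + 2I)^k) = rank((A + 2I)^(k+1))).
For λ = -1: rank(A + I) = 3, and the largest Jordan block has size 1 (the smallest k with rank((A + I)^k) = rank((A + I)^(k+1))).

So m_A(x) = (x + 1)(x + 2)^2.

m_A(x) = (x + 1)(x + 2)^2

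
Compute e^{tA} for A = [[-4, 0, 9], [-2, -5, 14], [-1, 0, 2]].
e^{tA} = [[(1 - 3*t)*e^{-t}, 0, 9*t*e^{-t}], [-2*t*e^{-t}, e^{-5*t}, 2*((3*t + 1)*e^{4*t} - 1)*e^{-5*t}], [-t*e^{-t}, 0, (3*t + 1)*e^{-t}]]

A has Jordan form J = [[-5, 0, 0], [0, -1, 1], [0, 0, -1]] with A = PJP^{-1}, so e^{tA} = P e^{tJ} P^{-1}.

For a Jordan block J_k(λ), e^{tJ_k(λ)} = e^{λt} · (I + tN + t^2 N^2/2! + ... + t^{k-1} N^{k-1}/(k-1)!) where N is the nilpotent superdiagonal part.

Assembling the blocks and conjugating back gives the entries of e^{tA} as shown above.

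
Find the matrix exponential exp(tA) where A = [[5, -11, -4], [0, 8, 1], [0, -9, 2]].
A has Jordan form J = [[5, 1, 0], [0, 5, 1], [0, 0, 5]] with A = PJP^{-1}, so e^{tA} = P e^{tJ} P^{-1}.

For a Jordan block J_k(λ), e^{tJ_k(λ)} = e^{λt} · (I + tN + t^2 N^2/2! + ... + t^{k-1} N^{k-1}/(k-1)!) where N is the nilpotent superdiagonal part.

Assembling the blocks and conjugating back gives the entries of e^{tA} as shown above.

e^{tA} = [[e^{5*t}, t*(3*t - 22)*e^{5*t}/2, t*(t - 8)*e^{5*t}/2], [0, (3*t + 1)*e^{5*t}, t*e^{5*t}], [0, -9*t*e^{5*t}, (1 - 3*t)*e^{5*t}]]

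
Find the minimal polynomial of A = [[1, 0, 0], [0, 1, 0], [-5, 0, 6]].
m_A(x) = (x - 6)(x - 1)

The characteristic polynomial factors as (x - 6)(x - 1)^2. The minimal polynomial is ∏(x - λ)^{k_λ} where k_λ is the size of the largest Jordan block at λ.

For λ = 1: rank(A - I) = 1, and the largest Jordan block has size 1 (the smallest k with rank((A - I)^k) = rank((A - I)^(k+1))).
For λ = 6: rank(A - 6I) = 2, and the largest Jordan block has size 1 (the smallest k with rank((A - 6I)^k) = rank((A - 6I)^(k+1))).

So m_A(x) = (x - 6)(x - 1).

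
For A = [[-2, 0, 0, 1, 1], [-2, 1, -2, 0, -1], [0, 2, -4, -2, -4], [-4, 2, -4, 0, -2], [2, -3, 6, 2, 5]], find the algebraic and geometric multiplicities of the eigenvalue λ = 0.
The characteristic polynomial is x^5, so the factor x appears with exponent 5: the algebraic multiplicity is 5.

rank(A) = 2, so the eigenspace has dimension 5 - 2 = 3: the geometric multiplicity is 3.

Since 3 < 5, A is not diagonalizable.

algebraic multiplicity 5, geometric multiplicity 3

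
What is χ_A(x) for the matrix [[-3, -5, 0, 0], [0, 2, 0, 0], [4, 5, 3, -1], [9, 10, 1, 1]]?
χ_A(x) = (x - 2)^3(x + 3)

xI - A = [[x + 3, 5, 0, 0], [0, x - 2, 0, 0], [-4, -5, x - 3, 1], [-9, -10, -1, x - 1]].

Expanding det(xI - A) along the first row:
det(xI - A) = + (x + 3)·det([[x - 2, 0, 0], [-5, x - 3, 1], [-10, -1, x - 1]]) - (5)·det([[0, 0, 0], [-4, x - 3, 1], [-9, -1, x - 1]]) + (0)·det([[0, x - 2, 0], [-4, -5, 1], [-9, -10, x - 1]]) - (0)·det([[0, x - 2, 0], [-4, -5, x - 3], [-9, -10, -1]]).

Evaluating gives χ_A(x) = x^4 - 3x^3 - 6x^2 + 28x - 24 = (x - 2)^3(x + 3).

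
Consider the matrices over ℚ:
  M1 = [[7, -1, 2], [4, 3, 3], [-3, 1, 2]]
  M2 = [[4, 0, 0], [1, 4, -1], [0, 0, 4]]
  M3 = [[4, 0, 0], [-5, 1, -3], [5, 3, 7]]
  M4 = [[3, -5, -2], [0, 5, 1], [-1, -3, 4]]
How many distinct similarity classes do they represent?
2 classes: {M1, M4}, {M2, M3}

Characteristic polynomials: χ_{M1} = (x - 4)^3, χ_{M2} = (x - 4)^3, χ_{M3} = (x - 4)^3, χ_{M4} = (x - 4)^3.

{M1, M4}: invariant factors (x - 4)^3.

{M2, M3}: invariant factors x - 4, (x - 4)^2.

Matrices are similar if and only if their invariant-factor lists agree; the partition into similarity classes is {M1, M4}, {M2, M3}.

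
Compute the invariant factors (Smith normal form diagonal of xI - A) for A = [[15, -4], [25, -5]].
(x - 5)^2

The Jordan structure of A has elementary divisors (x - 5)^2. Arranging the block sizes at each eigenvalue in decreasing order and taking row products gives the invariant factors.

Invariant factors (smallest first, each dividing the next): (x - 5)^2.

Check: the last factor (x - 5)^2 is the minimal polynomial, and the product (x - 5)^2 is the characteristic polynomial.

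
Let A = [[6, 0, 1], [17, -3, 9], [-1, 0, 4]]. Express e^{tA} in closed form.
A has Jordan form J = [[-3, 0, 0], [0, 5, 1], [0, 0, 5]] with A = PJP^{-1}, so e^{tA} = P e^{tJ} P^{-1}.

For a Jordan block J_k(λ), e^{tJ_k(λ)} = e^{λt} · (I + tN + t^2 N^2/2! + ... + t^{k-1} N^{k-1}/(k-1)!) where N is the nilpotent superdiagonal part.

Assembling the blocks and conjugating back gives the entries of e^{tA} as shown above.

e^{tA} = [[(t + 1)*e^{5*t}, 0, t*e^{5*t}], [((t + 2)*e^{8*t} - 2)*e^{-3*t}, e^{-3*t}, ((t + 1)*e^{8*t} - 1)*e^{-3*t}], [-t*e^{5*t}, 0, (1 - t)*e^{5*t}]]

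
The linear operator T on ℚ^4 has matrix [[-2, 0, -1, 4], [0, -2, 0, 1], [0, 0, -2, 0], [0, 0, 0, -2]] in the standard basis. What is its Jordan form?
J = [[-2, 1, 0, 0], [0, -2, 0, 0], [0, 0, -2, 1], [0, 0, 0, -2]]

The characteristic polynomial is det(xI - A) = (x + 2)^4, so the eigenvalues are -2 (algebraic multiplicity 4).

For λ = -2: rank(A + 2I) = 2, rank((A + 2I)^2) = 0. The eigenspace has dimension 4 - 2 = 2, so there are 2 Jordan blocks; the rank sequence gives block sizes [2, 2].

Assembling the blocks gives the Jordan form J above.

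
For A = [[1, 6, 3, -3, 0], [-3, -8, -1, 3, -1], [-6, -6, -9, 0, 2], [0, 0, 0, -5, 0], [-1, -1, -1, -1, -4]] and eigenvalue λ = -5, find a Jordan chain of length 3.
v_1 = [[0, 0, 0, 1, 0]]^T, v_2 = [[-3, 3, 0, 0, -1]]^T, v_3 = [[0, 1, -2, 0, -1]]^T

We seek v_1 ∈ ker((A + 5I)^3) \ ker((A + 5I)^2), then set v_{i+1} = (A + 5I) v_i.

One such chain is v_1 = [[0, 0, 0, 1, 0]]^T, v_2 = [[-3, 3, 0, 0, -1]]^T, v_3 = [[0, 1, -2, 0, -1]]^T. Check: (A + 5I) v_3 = [[0, 0, 0, 0, 0]]^T = 0.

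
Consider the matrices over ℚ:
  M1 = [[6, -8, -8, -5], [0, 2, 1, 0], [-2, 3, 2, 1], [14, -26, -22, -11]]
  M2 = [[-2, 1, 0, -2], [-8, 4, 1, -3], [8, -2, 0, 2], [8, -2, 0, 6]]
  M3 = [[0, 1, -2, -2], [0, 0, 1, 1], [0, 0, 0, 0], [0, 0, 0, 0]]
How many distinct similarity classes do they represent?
3 classes: {M1}, {M2}, {M3}

Characteristic polynomials: χ_{M1} = (x - 1)^3(x + 4), χ_{M2} = (x - 2)^4, χ_{M3} = x^4.

{M1}: invariant factors (x - 1)^3(x + 4).

{M2}: invariant factors x - 2, (x - 2)^3.

{M3}: invariant factors x, x^3.

Matrices are similar if and only if their invariant-factor lists agree; the partition into similarity classes is {M1}, {M2}, {M3}.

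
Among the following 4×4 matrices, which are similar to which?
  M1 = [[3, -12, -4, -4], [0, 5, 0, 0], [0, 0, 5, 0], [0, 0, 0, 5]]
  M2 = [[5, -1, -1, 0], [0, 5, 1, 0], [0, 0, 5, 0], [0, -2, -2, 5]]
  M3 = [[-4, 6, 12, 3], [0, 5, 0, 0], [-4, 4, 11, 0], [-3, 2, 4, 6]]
3 classes: {M1}, {M2}, {M3}

Characteristic polynomials: χ_{M1} = (x - 5)^3(x - 3), χ_{M2} = (x - 5)^4, χ_{M3} = (x - 5)^3(x - 3).

{M1}: invariant factors x - 5, x - 5, (x - 5)(x - 3).

{M2}: invariant factors x - 5, (x - 5)^3.

{M3}: invariant factors x - 5, (x - 5)^2(x - 3).

Matrices are similar if and only if their invariant-factor lists agree; the partition into similarity classes is {M1}, {M2}, {M3}.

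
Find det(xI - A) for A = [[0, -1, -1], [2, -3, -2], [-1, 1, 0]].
xI - A = [[x, 1, 1], [-2, x + 3, 2], [1, -1, x]].

Expanding det(xI - A) along the first row:
det(xI - A) = + (x)·det([[x + 3, 2], [-1, x]]) - (1)·det([[-2, 2], [1, x]]) + (1)·det([[-2, x + 3], [1, -1]]).

Evaluating gives χ_A(x) = x^3 + 3x^2 + 3x + 1 = (x + 1)^3.

χ_A(x) = (x + 1)^3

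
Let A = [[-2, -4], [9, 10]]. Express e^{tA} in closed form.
A has Jordan form J = [[4, 1], [0, 4]] with A = PJP^{-1}, so e^{tA} = P e^{tJ} P^{-1}.

For a Jordan block J_k(λ), e^{tJ_k(λ)} = e^{λt} · (I + tN + t^2 N^2/2! + ... + t^{k-1} N^{k-1}/(k-1)!) where N is the nilpotent superdiagonal part.

Assembling the blocks and conjugating back gives the entries of e^{tA} as shown above.

e^{tA} = [[(1 - 6*t)*e^{4*t}, -4*t*e^{4*t}], [9*t*e^{4*t}, (6*t + 1)*e^{4*t}]]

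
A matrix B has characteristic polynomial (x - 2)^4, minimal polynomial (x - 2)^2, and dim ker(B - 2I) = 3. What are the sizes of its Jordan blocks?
λ = 2: algebraic multiplicity 4 (exponent in χ_B), largest block size 2 (exponent in m_B), 3 blocks (geometric multiplicity). These force block sizes [2, 1, 1].

Jordan blocks: (2, 2), (2, 1), (2, 1)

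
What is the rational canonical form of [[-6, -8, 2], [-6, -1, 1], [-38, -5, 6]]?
R = [[0, 0, 6], [1, 0, 3], [0, 1, -1]]

The invariant factors of A (the non-unit diagonal entries of the Smith normal form of xI - A over ℚ[x]) are (x - 2)(x^2 + 3x + 3), each dividing the next. The characteristic polynomial is their product, (x - 2)(x^2 + 3x + 3).

The rational canonical form is the block-diagonal matrix of companion matrices C(f_i):
R = [[0, 0, 6], [1, 0, 3], [0, 1, -1]].

Note the characteristic polynomial does not split into linear factors over ℚ, so A has no Jordan form over ℚ; the rational canonical form exists over any field.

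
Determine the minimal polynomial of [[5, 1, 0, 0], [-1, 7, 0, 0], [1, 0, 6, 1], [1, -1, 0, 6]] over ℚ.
m_A(x) = (x - 6)^2

The characteristic polynomial factors as (x - 6)^4. The minimal polynomial is ∏(x - λ)^{k_λ} where k_λ is the size of the largest Jordan block at λ.

For λ = 6: rank(A - 6I) = 2, and the largest Jordan block has size 2 (the smallest k with rank((A - 6I)^k) = rank((A - 6I)^(k+1))).

So m_A(x) = (x - 6)^2.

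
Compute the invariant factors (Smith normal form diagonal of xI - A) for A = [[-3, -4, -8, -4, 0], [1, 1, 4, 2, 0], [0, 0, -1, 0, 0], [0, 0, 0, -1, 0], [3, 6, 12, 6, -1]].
x + 1, x + 1, x + 1, (x + 1)^2

The Jordan structure of A has elementary divisors (x + 1)^2, (x + 1), (x + 1), (x + 1). Arranging the block sizes at each eigenvalue in decreasing order and taking row products gives the invariant factors.

Invariant factors (smallest first, each dividing the next): x + 1, x + 1, x + 1, (x + 1)^2.

Check: the last factor (x + 1)^2 is the minimal polynomial, and the product (x + 1)^5 is the characteristic polynomial.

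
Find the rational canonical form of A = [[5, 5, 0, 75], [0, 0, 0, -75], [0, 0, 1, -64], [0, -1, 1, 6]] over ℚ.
The invariant factors of A (the non-unit diagonal entries of the Smith normal form of xI - A over ℚ[x]) are x - 5, (x - 5)^2(x + 3), each dividing the next. The characteristic polynomial is their product, (x - 5)^3(x + 3).

The rational canonical form is the block-diagonal matrix of companion matrices C(f_i):
R = [[5, 0, 0, 0], [0, 0, 0, -75], [0, 1, 0, 5], [0, 0, 1, 7]].

R = [[5, 0, 0, 0], [0, 0, 0, -75], [0, 1, 0, 5], [0, 0, 1, 7]]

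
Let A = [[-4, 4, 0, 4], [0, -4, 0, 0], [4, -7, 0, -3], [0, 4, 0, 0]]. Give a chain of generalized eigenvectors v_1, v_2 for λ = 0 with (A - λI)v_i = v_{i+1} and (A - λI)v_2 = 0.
We seek v_1 ∈ ker(A^2) \ ker(A), then set v_{i+1} = A v_i.

One such chain is v_1 = [[1, 0, -1, 1]]^T, v_2 = [[0, 0, 1, 0]]^T. Check: A v_2 = [[0, 0, 0, 0]]^T = 0.

v_1 = [[1, 0, -1, 1]]^T, v_2 = [[0, 0, 1, 0]]^T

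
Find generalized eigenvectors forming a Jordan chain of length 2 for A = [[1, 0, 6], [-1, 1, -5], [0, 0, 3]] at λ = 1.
v_1 = [[-1, 1, 0]]^T, v_2 = [[0, 1, 0]]^T

We seek v_1 ∈ ker((A - I)^2) \ ker(A - I), then set v_{i+1} = (A - I) v_i.

One such chain is v_1 = [[-1, 1, 0]]^T, v_2 = [[0, 1, 0]]^T. Check: (A - I) v_2 = [[0, 0, 0]]^T = 0.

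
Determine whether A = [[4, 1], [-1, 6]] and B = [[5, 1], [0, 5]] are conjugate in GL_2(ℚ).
Yes.

Two matrices over a field are similar if and only if they have the same invariant factors.

Both A and B have characteristic polynomial (x - 5)^2 and minimal polynomial (x - 5)^2. Computing further, both have invariant factors (x - 5)^2. Hence A and B are similar.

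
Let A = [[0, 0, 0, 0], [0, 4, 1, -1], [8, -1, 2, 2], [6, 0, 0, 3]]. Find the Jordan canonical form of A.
J = [[0, 0, 0, 0], [0, 3, 1, 0], [0, 0, 3, 1], [0, 0, 0, 3]]

The characteristic polynomial is det(xI - A) = x(x - 3)^3, so the eigenvalues are 0 (algebraic multiplicity 1), 3 (algebraic multiplicity 3).

For λ = 0: algebraic multiplicity 1 gives one 1×1 block.

For λ = 3: rank(A - 3I) = 3, rank((A - 3I)^2) = 2, rank((A - 3I)^3) = 1. The eigenspace has dimension 4 - 3 = 1, so there is 1 Jordan block; the rank sequence gives block sizes [3].

Assembling the blocks gives the Jordan form J above.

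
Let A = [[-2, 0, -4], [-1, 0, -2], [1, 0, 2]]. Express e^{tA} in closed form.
A has Jordan form J = [[0, 1, 0], [0, 0, 0], [0, 0, 0]] with A = PJP^{-1}, so e^{tA} = P e^{tJ} P^{-1}.

For a Jordan block J_k(λ), e^{tJ_k(λ)} = e^{λt} · (I + tN + t^2 N^2/2! + ... + t^{k-1} N^{k-1}/(k-1)!) where N is the nilpotent superdiagonal part.

Assembling the blocks and conjugating back gives the entries of e^{tA} as shown above.

e^{tA} = [[1 - 2*t, 0, -4*t], [-t, 1, -2*t], [t, 0, 2*t + 1]]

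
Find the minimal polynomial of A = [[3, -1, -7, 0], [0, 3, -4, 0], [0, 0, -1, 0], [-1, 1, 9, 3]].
m_A(x) = (x - 3)^3(x + 1)

The characteristic polynomial factors as (x - 3)^3(x + 1). The minimal polynomial is ∏(x - λ)^{k_λ} where k_λ is the size of the largest Jordan block at λ.

For λ = -1: rank(A + I) = 3, and the largest Jordan block has size 1 (the smallest k with rank((A + I)^k) = rank((A + I)^(k+1))).
For λ = 3: rank(A - 3I) = 3, and the largest Jordan block has size 3 (the smallest k with rank((A - 3I)^k) = rank((A - 3I)^(k+1))).

So m_A(x) = (x - 3)^3(x + 1).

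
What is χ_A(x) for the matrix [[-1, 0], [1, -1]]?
xI - A = [[x + 1, 0], [-1, x + 1]].

Expanding det(xI - A) along the first row:
det(xI - A) = + (x + 1)·det([[x + 1]]) - (0)·det([[-1]]).

Evaluating gives χ_A(x) = x^2 + 2x + 1 = (x + 1)^2.

χ_A(x) = (x + 1)^2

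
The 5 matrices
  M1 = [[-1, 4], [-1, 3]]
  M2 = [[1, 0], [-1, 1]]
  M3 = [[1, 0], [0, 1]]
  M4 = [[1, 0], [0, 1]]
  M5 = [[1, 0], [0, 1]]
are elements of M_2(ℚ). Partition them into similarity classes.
2 classes: {M1, M2}, {M3, M4, M5}

Characteristic polynomials: χ_{M1} = (x - 1)^2, χ_{M2} = (x - 1)^2, χ_{M3} = (x - 1)^2, χ_{M4} = (x - 1)^2, χ_{M5} = (x - 1)^2.

{M1, M2}: invariant factors (x - 1)^2.

{M3, M4, M5}: invariant factors x - 1, x - 1.

Matrices are similar if and only if their invariant-factor lists agree; the partition into similarity classes is {M1, M2}, {M3, M4, M5}.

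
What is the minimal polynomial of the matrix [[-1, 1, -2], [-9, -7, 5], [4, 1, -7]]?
The characteristic polynomial factors as (x + 5)^3. The minimal polynomial is ∏(x - λ)^{k_λ} where k_λ is the size of the largest Jordan block at λ.

For λ = -5: rank(A + 5I) = 2, and the largest Jordan block has size 3 (the smallest k with rank((A + 5I)^k) = rank((A + 5I)^(k+1))).

So m_A(x) = (x + 5)^3.

m_A(x) = (x + 5)^3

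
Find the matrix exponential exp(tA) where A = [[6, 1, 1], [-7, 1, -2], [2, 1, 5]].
e^{tA} = [[(-t^2 + 4*t + 2)*e^{4*t}/2, t*e^{4*t}, t*(t + 2)*e^{4*t}/2], [t*(3*t - 14)*e^{4*t}/2, (1 - 3*t)*e^{4*t}, t*(-3*t - 4)*e^{4*t}/2], [t*(4 - t)*e^{4*t}/2, t*e^{4*t}, (t^2/2 + t + 1)*e^{4*t}]]

A has Jordan form J = [[4, 1, 0], [0, 4, 1], [0, 0, 4]] with A = PJP^{-1}, so e^{tA} = P e^{tJ} P^{-1}.

For a Jordan block J_k(λ), e^{tJ_k(λ)} = e^{λt} · (I + tN + t^2 N^2/2! + ... + t^{k-1} N^{k-1}/(k-1)!) where N is the nilpotent superdiagonal part.

Assembling the blocks and conjugating back gives the entries of e^{tA} as shown above.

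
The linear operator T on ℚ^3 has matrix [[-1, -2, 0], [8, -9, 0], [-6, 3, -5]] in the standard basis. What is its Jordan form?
J = [[-5, 1, 0], [0, -5, 0], [0, 0, -5]]

The characteristic polynomial is det(xI - A) = (x + 5)^3, so the eigenvalues are -5 (algebraic multiplicity 3).

For λ = -5: rank(A + 5I) = 1, rank((A + 5I)^2) = 0. The eigenspace has dimension 3 - 1 = 2, so there are 2 Jordan blocks; the rank sequence gives block sizes [2, 1].

Assembling the blocks gives the Jordan form J above.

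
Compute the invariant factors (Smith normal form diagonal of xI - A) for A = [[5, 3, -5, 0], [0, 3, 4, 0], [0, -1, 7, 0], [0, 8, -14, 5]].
x - 5, (x - 5)^3

The Jordan structure of A has elementary divisors (x - 5)^3, (x - 5). Arranging the block sizes at each eigenvalue in decreasing order and taking row products gives the invariant factors.

Invariant factors (smallest first, each dividing the next): x - 5, (x - 5)^3.

Check: the last factor (x - 5)^3 is the minimal polynomial, and the product (x - 5)^4 is the characteristic polynomial.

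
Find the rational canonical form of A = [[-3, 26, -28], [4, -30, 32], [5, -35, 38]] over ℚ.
The invariant factors of A (the non-unit diagonal entries of the Smith normal form of xI - A over ℚ[x]) are (x - 6)(x - 1)(x + 2), each dividing the next. The characteristic polynomial is their product, (x - 6)(x - 1)(x + 2).

The rational canonical form is the block-diagonal matrix of companion matrices C(f_i):
R = [[0, 0, -12], [1, 0, 8], [0, 1, 5]].

R = [[0, 0, -12], [1, 0, 8], [0, 1, 5]]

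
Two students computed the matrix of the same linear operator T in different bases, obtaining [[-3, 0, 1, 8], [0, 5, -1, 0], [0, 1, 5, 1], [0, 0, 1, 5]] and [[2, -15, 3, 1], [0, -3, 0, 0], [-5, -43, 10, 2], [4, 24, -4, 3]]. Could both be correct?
Yes.

Two matrices over a field are similar if and only if they have the same invariant factors.

Both A and B have characteristic polynomial (x - 5)^3(x + 3) and minimal polynomial (x - 5)^3(x + 3). Computing further, both have invariant factors (x - 5)^3(x + 3). Hence A and B are similar.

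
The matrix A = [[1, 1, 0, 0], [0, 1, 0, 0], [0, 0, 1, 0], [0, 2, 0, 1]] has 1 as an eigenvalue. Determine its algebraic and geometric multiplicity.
The characteristic polynomial is (x - 1)^4, so the factor x - 1 appears with exponent 4: the algebraic multiplicity is 4.

rank(A - I) = 1, so the eigenspace has dimension 4 - 1 = 3: the geometric multiplicity is 3.

Since 3 < 4, A is not diagonalizable.

algebraic multiplicity 4, geometric multiplicity 3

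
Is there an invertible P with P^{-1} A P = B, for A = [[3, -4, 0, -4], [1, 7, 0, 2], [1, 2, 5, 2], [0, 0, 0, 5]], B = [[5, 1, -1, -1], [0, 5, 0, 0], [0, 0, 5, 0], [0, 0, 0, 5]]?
Two matrices over a field are similar if and only if they have the same invariant factors.

Both A and B have characteristic polynomial (x - 5)^4 and minimal polynomial (x - 5)^2. Computing further, both have invariant factors x - 5, x - 5, (x - 5)^2. Hence A and B are similar.

Yes.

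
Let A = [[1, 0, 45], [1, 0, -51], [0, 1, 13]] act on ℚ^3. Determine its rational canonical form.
The invariant factors of A (the non-unit diagonal entries of the Smith normal form of xI - A over ℚ[x]) are (x - 6)(x - 4)^2, each dividing the next. The characteristic polynomial is their product, (x - 6)(x - 4)^2.

The rational canonical form is the block-diagonal matrix of companion matrices C(f_i):
R = [[0, 0, 96], [1, 0, -64], [0, 1, 14]].

R = [[0, 0, 96], [1, 0, -64], [0, 1, 14]]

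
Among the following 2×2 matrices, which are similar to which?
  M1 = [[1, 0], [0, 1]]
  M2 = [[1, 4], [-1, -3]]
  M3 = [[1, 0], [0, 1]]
2 classes: {M1, M3}, {M2}

Characteristic polynomials: χ_{M1} = (x - 1)^2, χ_{M2} = (x + 1)^2, χ_{M3} = (x - 1)^2.

{M1, M3}: invariant factors x - 1, x - 1.

{M2}: invariant factors (x + 1)^2.

Matrices are similar if and only if their invariant-factor lists agree; the partition into similarity classes is {M1, M3}, {M2}.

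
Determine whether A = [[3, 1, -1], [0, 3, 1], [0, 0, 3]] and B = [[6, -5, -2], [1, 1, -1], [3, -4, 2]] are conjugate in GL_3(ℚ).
Two matrices over a field are similar if and only if they have the same invariant factors.

Both A and B have characteristic polynomial (x - 3)^3 and minimal polynomial (x - 3)^3. Computing further, both have invariant factors (x - 3)^3. Hence A and B are similar.

Yes.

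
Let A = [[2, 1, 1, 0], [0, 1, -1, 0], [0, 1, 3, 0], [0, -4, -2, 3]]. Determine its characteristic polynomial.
xI - A = [[x - 2, -1, -1, 0], [0, x - 1, 1, 0], [0, -1, x - 3, 0], [0, 4, 2, x - 3]].

Expanding det(xI - A) along the first row:
det(xI - A) = + (x - 2)·det([[x - 1, 1, 0], [-1, x - 3, 0], [4, 2, x - 3]]) - (-1)·det([[0, 1, 0], [0, x - 3, 0], [0, 2, x - 3]]) + (-1)·det([[0, x - 1, 0], [0, -1, 0], [0, 4, x - 3]]) - (0)·det([[0, x - 1, 1], [0, -1, x - 3], [0, 4, 2]]).

Evaluating gives χ_A(x) = x^4 - 9x^3 + 30x^2 - 44x + 24 = (x - 3)(x - 2)^3.

χ_A(x) = (x - 3)(x - 2)^3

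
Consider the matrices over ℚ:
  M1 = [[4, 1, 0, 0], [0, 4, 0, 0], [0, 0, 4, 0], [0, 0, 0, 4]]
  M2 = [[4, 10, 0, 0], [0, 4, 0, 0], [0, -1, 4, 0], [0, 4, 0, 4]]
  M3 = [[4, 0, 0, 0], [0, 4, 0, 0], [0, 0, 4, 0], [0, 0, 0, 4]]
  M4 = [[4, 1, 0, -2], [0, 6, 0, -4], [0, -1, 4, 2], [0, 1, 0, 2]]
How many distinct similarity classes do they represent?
Characteristic polynomials: χ_{M1} = (x - 4)^4, χ_{M2} = (x - 4)^4, χ_{M3} = (x - 4)^4, χ_{M4} = (x - 4)^4.

{M1, M2, M4}: invariant factors x - 4, x - 4, (x - 4)^2.

{M3}: invariant factors x - 4, x - 4, x - 4, x - 4.

Matrices are similar if and only if their invariant-factor lists agree; the partition into similarity classes is {M1, M2, M4}, {M3}.

2 classes: {M1, M2, M4}, {M3}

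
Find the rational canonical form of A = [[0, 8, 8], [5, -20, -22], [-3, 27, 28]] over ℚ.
The invariant factors of A (the non-unit diagonal entries of the Smith normal form of xI - A over ℚ[x]) are (x - 4)(x^2 - 4x + 2), each dividing the next. The characteristic polynomial is their product, (x - 4)(x^2 - 4x + 2).

The rational canonical form is the block-diagonal matrix of companion matrices C(f_i):
R = [[0, 0, 8], [1, 0, -18], [0, 1, 8]].

Note the characteristic polynomial does not split into linear factors over ℚ, so A has no Jordan form over ℚ; the rational canonical form exists over any field.

R = [[0, 0, 8], [1, 0, -18], [0, 1, 8]]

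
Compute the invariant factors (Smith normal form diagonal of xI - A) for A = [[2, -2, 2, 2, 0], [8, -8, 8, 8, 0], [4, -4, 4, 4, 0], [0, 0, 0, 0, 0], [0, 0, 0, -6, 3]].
x, x, x(x - 3)(x + 2)

The Jordan structure of A has elementary divisors (x + 2), x, x, x, (x - 3). Arranging the block sizes at each eigenvalue in decreasing order and taking row products gives the invariant factors.

Invariant factors (smallest first, each dividing the next): x, x, x(x - 3)(x + 2).

Check: the last factor x(x - 3)(x + 2) is the minimal polynomial, and the product x^3(x - 3)(x + 2) is the characteristic polynomial.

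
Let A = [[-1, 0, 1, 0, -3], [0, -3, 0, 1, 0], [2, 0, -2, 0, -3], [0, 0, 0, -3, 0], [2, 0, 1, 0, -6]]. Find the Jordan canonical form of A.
The characteristic polynomial is det(xI - A) = (x + 3)^5, so the eigenvalues are -3 (algebraic multiplicity 5).

For λ = -3: rank(A + 3I) = 2, rank((A + 3I)^2) = 0. The eigenspace has dimension 5 - 2 = 3, so there are 3 Jordan blocks; the rank sequence gives block sizes [2, 2, 1].

Assembling the blocks gives the Jordan form J above.

J = [[-3, 1, 0, 0, 0], [0, -3, 0, 0, 0], [0, 0, -3, 1, 0], [0, 0, 0, -3, 0], [0, 0, 0, 0, -3]]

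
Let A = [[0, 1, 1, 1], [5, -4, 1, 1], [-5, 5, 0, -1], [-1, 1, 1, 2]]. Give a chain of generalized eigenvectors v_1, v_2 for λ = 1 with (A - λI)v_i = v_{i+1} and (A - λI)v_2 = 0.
We seek v_1 ∈ ker((A - I)^2) \ ker(A - I), then set v_{i+1} = (A - I) v_i.

One such chain is v_1 = [[-1, -1, 1, 0]]^T, v_2 = [[1, 1, -1, 1]]^T. Check: (A - I) v_2 = [[0, 0, 0, 0]]^T = 0.

v_1 = [[-1, -1, 1, 0]]^T, v_2 = [[1, 1, -1, 1]]^T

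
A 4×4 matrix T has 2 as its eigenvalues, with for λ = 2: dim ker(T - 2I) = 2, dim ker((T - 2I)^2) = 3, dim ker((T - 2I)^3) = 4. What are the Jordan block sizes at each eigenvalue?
λ = 2: successive nullity increments [2, 1, 1] count blocks of size ≥ k; block sizes are [3, 1].

Jordan blocks: (2, 3), (2, 1)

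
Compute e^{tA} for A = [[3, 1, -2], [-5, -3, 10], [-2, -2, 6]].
A has Jordan form J = [[2, 1, 0], [0, 2, 0], [0, 0, 2]] with A = PJP^{-1}, so e^{tA} = P e^{tJ} P^{-1}.

For a Jordan block J_k(λ), e^{tJ_k(λ)} = e^{λt} · (I + tN + t^2 N^2/2! + ... + t^{k-1} N^{k-1}/(k-1)!) where N is the nilpotent superdiagonal part.

Assembling the blocks and conjugating back gives the entries of e^{tA} as shown above.

e^{tA} = [[(t + 1)*e^{2*t}, t*e^{2*t}, -2*t*e^{2*t}], [-5*t*e^{2*t}, (1 - 5*t)*e^{2*t}, 10*t*e^{2*t}], [-2*t*e^{2*t}, -2*t*e^{2*t}, (4*t + 1)*e^{2*t}]]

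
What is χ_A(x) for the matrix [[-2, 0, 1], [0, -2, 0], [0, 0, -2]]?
xI - A = [[x + 2, 0, -1], [0, x + 2, 0], [0, 0, x + 2]].

Expanding det(xI - A) along the first row:
det(xI - A) = + (x + 2)·det([[x + 2, 0], [0, x + 2]]) - (0)·det([[0, 0], [0, x + 2]]) + (-1)·det([[0, x + 2], [0, 0]]).

Evaluating gives χ_A(x) = x^3 + 6x^2 + 12x + 8 = (x + 2)^3.

χ_A(x) = (x + 2)^3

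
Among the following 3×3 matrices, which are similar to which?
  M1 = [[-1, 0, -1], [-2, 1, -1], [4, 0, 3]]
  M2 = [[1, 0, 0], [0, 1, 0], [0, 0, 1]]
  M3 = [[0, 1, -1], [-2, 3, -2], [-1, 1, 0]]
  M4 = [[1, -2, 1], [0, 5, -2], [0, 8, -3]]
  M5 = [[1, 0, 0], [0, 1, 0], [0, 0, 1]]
2 classes: {M1, M3, M4}, {M2, M5}

Characteristic polynomials: χ_{M1} = (x - 1)^3, χ_{M2} = (x - 1)^3, χ_{M3} = (x - 1)^3, χ_{M4} = (x - 1)^3, χ_{M5} = (x - 1)^3.

{M1, M3, M4}: invariant factors x - 1, (x - 1)^2.

{M2, M5}: invariant factors x - 1, x - 1, x - 1.

Matrices are similar if and only if their invariant-factor lists agree; the partition into similarity classes is {M1, M3, M4}, {M2, M5}.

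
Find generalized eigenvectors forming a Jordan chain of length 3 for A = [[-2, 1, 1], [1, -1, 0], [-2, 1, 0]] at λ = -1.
We seek v_1 ∈ ker((A + I)^3) \ ker((A + I)^2), then set v_{i+1} = (A + I) v_i.

One such chain is v_1 = [[1, 1, 1]]^T, v_2 = [[1, 1, 0]]^T, v_3 = [[0, 1, -1]]^T. Check: (A + I) v_3 = [[0, 0, 0]]^T = 0.

v_1 = [[1, 1, 1]]^T, v_2 = [[1, 1, 0]]^T, v_3 = [[0, 1, -1]]^T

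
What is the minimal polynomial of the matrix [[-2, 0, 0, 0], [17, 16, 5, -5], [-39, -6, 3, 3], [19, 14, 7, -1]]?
The characteristic polynomial factors as (x - 6)^3(x + 2). The minimal polynomial is ∏(x - λ)^{k_λ} where k_λ is the size of the largest Jordan block at λ.

For λ = -2: rank(A + 2I) = 3, and the largest Jordan block has size 1 (the smallest k with rank((A + 2I)^k) = rank((A + 2I)^(k+1))).
For λ = 6: rank(A - 6I) = 2, and the largest Jordan block has size 2 (the smallest k with rank((A - 6I)^k) = rank((A - 6I)^(k+1))).

So m_A(x) = (x - 6)^2(x + 2).

m_A(x) = (x - 6)^2(x + 2)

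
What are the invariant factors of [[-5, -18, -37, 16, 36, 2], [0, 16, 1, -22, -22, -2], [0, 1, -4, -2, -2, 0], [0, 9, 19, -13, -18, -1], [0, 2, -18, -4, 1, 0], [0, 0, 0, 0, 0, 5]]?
x - 5, (x - 5)^2(x + 5)^3

The Jordan structure of A has elementary divisors (x + 5)^3, (x - 5)^2, (x - 5). Arranging the block sizes at each eigenvalue in decreasing order and taking row products gives the invariant factors.

Invariant factors (smallest first, each dividing the next): x - 5, (x - 5)^2(x + 5)^3.

Check: the last factor (x - 5)^2(x + 5)^3 is the minimal polynomial, and the product (x - 5)^3(x + 5)^3 is the characteristic polynomial.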